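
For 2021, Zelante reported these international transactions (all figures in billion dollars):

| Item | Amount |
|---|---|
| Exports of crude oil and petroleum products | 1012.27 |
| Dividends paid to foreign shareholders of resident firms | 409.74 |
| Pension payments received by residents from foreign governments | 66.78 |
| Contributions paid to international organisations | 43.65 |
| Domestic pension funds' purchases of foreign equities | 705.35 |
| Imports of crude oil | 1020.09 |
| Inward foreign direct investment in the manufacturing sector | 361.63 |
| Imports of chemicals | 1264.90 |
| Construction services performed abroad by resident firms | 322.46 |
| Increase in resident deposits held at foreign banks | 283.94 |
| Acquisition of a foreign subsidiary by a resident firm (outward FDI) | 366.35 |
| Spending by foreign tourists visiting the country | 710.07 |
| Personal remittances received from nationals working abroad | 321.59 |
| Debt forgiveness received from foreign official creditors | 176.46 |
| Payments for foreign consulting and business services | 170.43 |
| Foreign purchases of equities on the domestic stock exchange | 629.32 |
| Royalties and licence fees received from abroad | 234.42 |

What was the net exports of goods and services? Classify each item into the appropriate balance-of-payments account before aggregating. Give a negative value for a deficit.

Goods: 1012.27 - 1264.90 - 1020.09 = -1272.72
Services: 234.42 + 322.46 + 710.07 - 170.43 = 1096.52
Trade balance = -1272.72 + 1096.52 = -176.20
(Excluded from the trade balance — primary income: dividends paid to foreign shareholders of resident firms 409.74; secondary income: pension payments received by residents from foreign governments 66.78, contributions paid to international organisations 43.65, personal remittances received from nationals working abroad 321.59; financial account: domestic pension funds' purchases of foreign equities 705.35, inward foreign direct investment in the manufacturing sector 361.63, increase in resident deposits held at foreign banks 283.94, acquisition of a foreign subsidiary by a resident firm (outward FDI) 366.35, foreign purchases of equities on the domestic stock exchange 629.32; capital account: debt forgiveness received from foreign official creditors 176.46.)

-176.20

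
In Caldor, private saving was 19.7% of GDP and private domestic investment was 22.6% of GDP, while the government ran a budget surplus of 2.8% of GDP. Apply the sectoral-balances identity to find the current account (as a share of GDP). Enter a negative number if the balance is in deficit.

-0.1

By the sectoral-balances identity, CA = (S_private - I) + (T - G).
Private balance = 19.7 - 22.6 = -2.9
Government balance (T - G) = 2.8
CA = -2.9 + 2.8 = -0.1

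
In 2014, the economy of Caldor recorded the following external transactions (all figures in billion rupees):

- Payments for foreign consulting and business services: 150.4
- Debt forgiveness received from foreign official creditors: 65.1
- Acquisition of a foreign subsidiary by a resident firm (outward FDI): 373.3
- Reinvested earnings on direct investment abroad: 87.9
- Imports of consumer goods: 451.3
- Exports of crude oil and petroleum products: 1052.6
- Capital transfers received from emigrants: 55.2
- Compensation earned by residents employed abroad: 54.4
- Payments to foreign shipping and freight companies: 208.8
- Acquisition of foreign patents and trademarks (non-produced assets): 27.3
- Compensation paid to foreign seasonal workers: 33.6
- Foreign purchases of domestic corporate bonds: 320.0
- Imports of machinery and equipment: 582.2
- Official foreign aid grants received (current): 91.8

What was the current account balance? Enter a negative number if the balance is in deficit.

Goods: 1052.6 - 582.2 - 451.3 = 19.1
Services: -150.4 - 208.8 = -359.2
Primary income: 87.9 - 33.6 + 54.4 = 108.7
Secondary income: 91.8
Current account = 19.1 + (-359.2) + 108.7 + 91.8 = -139.6
(Excluded from the current account — capital account: debt forgiveness received from foreign official creditors 65.1, capital transfers received from emigrants 55.2, acquisition of foreign patents and trademarks (non-produced assets) 27.3; financial account: acquisition of a foreign subsidiary by a resident firm (outward FDI) 373.3, foreign purchases of domestic corporate bonds 320.0.)

-139.6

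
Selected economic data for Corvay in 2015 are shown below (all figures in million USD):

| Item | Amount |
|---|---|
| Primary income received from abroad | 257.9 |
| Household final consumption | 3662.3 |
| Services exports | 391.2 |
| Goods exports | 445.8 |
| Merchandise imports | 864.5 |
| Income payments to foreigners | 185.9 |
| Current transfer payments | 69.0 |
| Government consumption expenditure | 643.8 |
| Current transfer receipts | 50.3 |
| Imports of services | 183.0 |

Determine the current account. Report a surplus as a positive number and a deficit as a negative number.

Goods balance = 445.8 - 864.5 = -418.7
Services balance = 391.2 - 183.0 = 208.2
Trade balance (goods + services) = -418.7 + 208.2 = -210.5
Net primary income = 257.9 - 185.9 = 72.0
Net secondary income = 50.3 - 69.0 = -18.7
Current account = -210.5 + 72.0 + (-18.7) = -157.2

-157.2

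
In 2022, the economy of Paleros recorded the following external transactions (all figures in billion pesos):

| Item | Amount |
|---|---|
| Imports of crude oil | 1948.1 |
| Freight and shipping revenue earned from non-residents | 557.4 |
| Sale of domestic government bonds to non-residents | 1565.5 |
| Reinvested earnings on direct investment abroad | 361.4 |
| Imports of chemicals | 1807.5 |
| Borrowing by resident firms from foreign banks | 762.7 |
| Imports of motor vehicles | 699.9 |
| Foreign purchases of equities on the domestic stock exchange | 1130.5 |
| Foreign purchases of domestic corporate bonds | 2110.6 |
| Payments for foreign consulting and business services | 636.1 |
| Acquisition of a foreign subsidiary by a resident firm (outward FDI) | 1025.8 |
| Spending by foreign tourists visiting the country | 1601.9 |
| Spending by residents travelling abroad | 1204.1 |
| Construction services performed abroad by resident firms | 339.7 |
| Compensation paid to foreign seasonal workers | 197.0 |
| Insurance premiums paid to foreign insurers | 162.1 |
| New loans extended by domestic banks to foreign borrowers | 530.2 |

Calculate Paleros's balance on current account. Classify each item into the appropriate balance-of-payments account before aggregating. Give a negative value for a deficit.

-3794.4

Goods: -1948.1 - 699.9 - 1807.5 = -4455.5
Services: 1601.9 + 557.4 - 162.1 - 636.1 - 1204.1 + 339.7 = 496.7
Primary income: 361.4 - 197.0 = 164.4
Current account = (-4455.5) + 496.7 + 164.4 = -3794.4
(Excluded from the current account — financial account: sale of domestic government bonds to non-residents 1565.5, borrowing by resident firms from foreign banks 762.7, foreign purchases of equities on the domestic stock exchange 1130.5, foreign purchases of domestic corporate bonds 2110.6, acquisition of a foreign subsidiary by a resident firm (outward FDI) 1025.8, new loans extended by domestic banks to foreign borrowers 530.2.)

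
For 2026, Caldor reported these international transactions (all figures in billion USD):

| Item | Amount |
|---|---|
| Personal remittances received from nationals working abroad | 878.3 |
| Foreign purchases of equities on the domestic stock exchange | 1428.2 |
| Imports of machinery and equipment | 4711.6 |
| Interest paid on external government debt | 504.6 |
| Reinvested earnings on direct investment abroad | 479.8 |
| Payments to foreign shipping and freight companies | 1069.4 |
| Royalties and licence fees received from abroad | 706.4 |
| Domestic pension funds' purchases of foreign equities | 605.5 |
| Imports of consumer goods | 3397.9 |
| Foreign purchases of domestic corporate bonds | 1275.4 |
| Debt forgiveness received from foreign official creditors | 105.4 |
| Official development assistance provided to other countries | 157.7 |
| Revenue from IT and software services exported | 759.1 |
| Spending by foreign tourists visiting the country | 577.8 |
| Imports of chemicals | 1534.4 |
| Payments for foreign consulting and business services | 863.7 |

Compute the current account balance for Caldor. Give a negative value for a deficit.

Goods: -4711.6 - 1534.4 - 3397.9 = -9643.9
Services: 759.1 + 577.8 - 863.7 - 1069.4 + 706.4 = 110.2
Primary income: 479.8 - 504.6 = -24.8
Secondary income: 878.3 - 157.7 = 720.6
Current account = (-9643.9) + 110.2 + (-24.8) + 720.6 = -8837.9
(Excluded from the current account — financial account: foreign purchases of equities on the domestic stock exchange 1428.2, domestic pension funds' purchases of foreign equities 605.5, foreign purchases of domestic corporate bonds 1275.4; capital account: debt forgiveness received from foreign official creditors 105.4.)

-8837.9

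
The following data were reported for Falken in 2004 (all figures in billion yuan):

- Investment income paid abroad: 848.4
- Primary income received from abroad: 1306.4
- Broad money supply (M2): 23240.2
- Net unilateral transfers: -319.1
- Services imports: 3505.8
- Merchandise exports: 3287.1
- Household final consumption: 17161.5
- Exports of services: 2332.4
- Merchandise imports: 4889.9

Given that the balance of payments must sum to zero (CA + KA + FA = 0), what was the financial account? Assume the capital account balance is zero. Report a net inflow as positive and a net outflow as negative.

Goods balance = 3287.1 - 4889.9 = -1602.8
Services balance = 2332.4 - 3505.8 = -1173.4
Trade balance (goods + services) = -1602.8 + (-1173.4) = -2776.2
Net primary income = 1306.4 - 848.4 = 458.0
Net secondary income = -319.1
Current account = -2776.2 + 458.0 + (-319.1) = -2637.3
Financial account = -(-2637.3) = 2637.3

2637.3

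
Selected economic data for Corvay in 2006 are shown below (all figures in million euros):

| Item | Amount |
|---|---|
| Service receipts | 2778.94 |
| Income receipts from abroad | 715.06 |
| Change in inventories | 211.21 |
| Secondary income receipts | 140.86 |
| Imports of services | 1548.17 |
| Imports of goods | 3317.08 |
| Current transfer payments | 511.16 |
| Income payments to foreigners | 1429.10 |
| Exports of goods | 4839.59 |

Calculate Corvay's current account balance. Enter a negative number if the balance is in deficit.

1668.94

Goods balance = 4839.59 - 3317.08 = 1522.51
Services balance = 2778.94 - 1548.17 = 1230.77
Trade balance (goods + services) = 1522.51 + 1230.77 = 2753.28
Net primary income = 715.06 - 1429.10 = -714.04
Net secondary income = 140.86 - 511.16 = -370.30
Current account = 2753.28 + (-714.04) + (-370.30) = 1668.94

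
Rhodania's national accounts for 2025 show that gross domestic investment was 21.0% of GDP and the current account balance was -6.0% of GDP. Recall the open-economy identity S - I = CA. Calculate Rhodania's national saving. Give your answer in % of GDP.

S = I + CA = 21.0 + (-6.0) = 15.0

15.0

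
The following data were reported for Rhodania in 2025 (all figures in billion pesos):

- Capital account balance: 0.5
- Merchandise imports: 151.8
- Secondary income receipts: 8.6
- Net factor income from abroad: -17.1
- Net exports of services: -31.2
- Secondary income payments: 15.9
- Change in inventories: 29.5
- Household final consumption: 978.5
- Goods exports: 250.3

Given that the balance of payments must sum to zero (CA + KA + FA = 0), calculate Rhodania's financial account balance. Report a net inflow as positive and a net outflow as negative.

-43.4

Goods balance = 250.3 - 151.8 = 98.5
Services balance = -31.2
Trade balance (goods + services) = 98.5 + (-31.2) = 67.3
Net primary income = -17.1
Net secondary income = 8.6 - 15.9 = -7.3
Current account = 67.3 + (-17.1) + (-7.3) = 42.9
Financial account = -(42.9 + 0.5) = -43.4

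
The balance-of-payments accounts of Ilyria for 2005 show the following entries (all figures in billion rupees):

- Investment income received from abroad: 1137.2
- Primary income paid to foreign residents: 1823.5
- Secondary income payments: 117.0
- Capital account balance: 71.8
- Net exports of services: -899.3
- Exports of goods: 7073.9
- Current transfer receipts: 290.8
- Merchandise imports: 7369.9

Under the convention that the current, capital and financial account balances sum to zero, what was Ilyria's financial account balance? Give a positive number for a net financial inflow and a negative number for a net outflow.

1636.0

Goods balance = 7073.9 - 7369.9 = -296.0
Services balance = -899.3
Trade balance (goods + services) = -296.0 + (-899.3) = -1195.3
Net primary income = 1137.2 - 1823.5 = -686.3
Net secondary income = 290.8 - 117.0 = 173.8
Current account = -1195.3 + (-686.3) + 173.8 = -1707.8
Financial account = -(-1707.8 + 71.8) = 1636.0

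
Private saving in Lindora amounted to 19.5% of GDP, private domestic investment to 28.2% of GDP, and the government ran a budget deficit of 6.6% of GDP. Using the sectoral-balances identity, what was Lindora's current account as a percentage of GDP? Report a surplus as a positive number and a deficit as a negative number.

By the sectoral-balances identity, CA = (S_private - I) + (T - G).
Private balance = 19.5 - 28.2 = -8.7
Government balance (T - G) = -6.6
CA = -8.7 + (-6.6) = -15.3

-15.3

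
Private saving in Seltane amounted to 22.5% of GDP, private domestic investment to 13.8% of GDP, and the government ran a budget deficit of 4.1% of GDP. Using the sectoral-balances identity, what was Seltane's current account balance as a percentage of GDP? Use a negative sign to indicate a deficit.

By the sectoral-balances identity, CA = (S_private - I) + (T - G).
Private balance = 22.5 - 13.8 = 8.7
Government balance (T - G) = -4.1
CA = 8.7 + (-4.1) = 4.6

4.6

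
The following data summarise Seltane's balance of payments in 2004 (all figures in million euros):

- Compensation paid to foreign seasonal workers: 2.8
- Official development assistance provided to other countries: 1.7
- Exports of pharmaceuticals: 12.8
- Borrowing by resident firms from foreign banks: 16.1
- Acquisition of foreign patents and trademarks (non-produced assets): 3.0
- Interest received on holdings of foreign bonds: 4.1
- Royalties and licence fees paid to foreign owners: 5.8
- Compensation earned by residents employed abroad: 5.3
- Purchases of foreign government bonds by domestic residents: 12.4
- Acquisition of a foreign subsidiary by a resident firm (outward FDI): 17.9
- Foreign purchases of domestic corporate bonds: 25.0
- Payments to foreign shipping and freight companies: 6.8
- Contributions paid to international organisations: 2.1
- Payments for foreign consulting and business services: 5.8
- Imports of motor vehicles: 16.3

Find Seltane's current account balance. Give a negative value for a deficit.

Goods: 12.8 - 16.3 = -3.5
Services: -5.8 - 6.8 - 5.8 = -18.4
Primary income: 5.3 + 4.1 - 2.8 = 6.6
Secondary income: -2.1 - 1.7 = -3.8
Current account = (-3.5) + (-18.4) + 6.6 + (-3.8) = -19.1
(Excluded from the current account — financial account: borrowing by resident firms from foreign banks 16.1, purchases of foreign government bonds by domestic residents 12.4, acquisition of a foreign subsidiary by a resident firm (outward FDI) 17.9, foreign purchases of domestic corporate bonds 25.0; capital account: acquisition of foreign patents and trademarks (non-produced assets) 3.0.)

-19.1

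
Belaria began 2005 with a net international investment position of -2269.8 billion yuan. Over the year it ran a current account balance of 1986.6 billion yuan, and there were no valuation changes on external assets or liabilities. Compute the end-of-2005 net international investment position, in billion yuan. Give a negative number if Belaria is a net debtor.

With no valuation effects, change in NIIP = current account = 1986.6
End-of-year NIIP = -2269.8 + 1986.6 = -283.2

-283.2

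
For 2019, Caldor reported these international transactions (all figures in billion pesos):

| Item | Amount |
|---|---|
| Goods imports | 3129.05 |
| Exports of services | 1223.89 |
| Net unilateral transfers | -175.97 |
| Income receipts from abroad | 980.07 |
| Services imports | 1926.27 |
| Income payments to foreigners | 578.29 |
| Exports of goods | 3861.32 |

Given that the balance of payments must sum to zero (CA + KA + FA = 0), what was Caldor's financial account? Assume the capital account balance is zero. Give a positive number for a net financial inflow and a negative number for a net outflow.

-255.70

Goods balance = 3861.32 - 3129.05 = 732.27
Services balance = 1223.89 - 1926.27 = -702.38
Trade balance (goods + services) = 732.27 + (-702.38) = 29.89
Net primary income = 980.07 - 578.29 = 401.78
Net secondary income = -175.97
Current account = 29.89 + 401.78 + (-175.97) = 255.70
Financial account = -(255.70) = -255.70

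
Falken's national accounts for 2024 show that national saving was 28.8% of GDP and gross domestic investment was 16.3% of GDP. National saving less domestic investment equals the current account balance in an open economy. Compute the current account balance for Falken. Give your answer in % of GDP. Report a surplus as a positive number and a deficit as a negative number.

CA = S - I = 28.8 - 16.3 = 12.5

12.5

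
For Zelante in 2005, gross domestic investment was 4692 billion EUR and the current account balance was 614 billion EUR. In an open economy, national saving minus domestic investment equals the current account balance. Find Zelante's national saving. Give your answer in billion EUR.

5306

S = I + CA = 4692 + 614 = 5306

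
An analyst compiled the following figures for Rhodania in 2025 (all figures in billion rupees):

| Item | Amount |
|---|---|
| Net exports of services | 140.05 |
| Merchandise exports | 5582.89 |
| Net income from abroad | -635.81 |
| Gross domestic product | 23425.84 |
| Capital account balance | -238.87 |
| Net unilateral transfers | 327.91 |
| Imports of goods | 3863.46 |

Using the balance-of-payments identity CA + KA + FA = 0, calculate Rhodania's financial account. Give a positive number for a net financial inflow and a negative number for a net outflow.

Goods balance = 5582.89 - 3863.46 = 1719.43
Services balance = 140.05
Trade balance (goods + services) = 1719.43 + 140.05 = 1859.48
Net primary income = -635.81
Net secondary income = 327.91
Current account = 1859.48 + (-635.81) + 327.91 = 1551.58
Financial account = -(1551.58 + (-238.87)) = -1312.71

-1312.71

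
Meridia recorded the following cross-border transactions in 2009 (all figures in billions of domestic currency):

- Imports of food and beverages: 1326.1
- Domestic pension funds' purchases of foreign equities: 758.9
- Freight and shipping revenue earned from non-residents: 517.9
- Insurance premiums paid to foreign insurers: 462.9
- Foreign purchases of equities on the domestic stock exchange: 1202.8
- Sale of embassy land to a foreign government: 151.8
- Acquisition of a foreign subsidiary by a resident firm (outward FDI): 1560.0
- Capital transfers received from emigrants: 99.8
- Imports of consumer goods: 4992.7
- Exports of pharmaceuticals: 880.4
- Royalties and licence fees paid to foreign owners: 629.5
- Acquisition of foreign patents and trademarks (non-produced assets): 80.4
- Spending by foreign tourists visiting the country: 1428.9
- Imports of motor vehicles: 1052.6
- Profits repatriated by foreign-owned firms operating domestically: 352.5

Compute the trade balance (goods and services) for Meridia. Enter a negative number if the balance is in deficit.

Goods: -1326.1 - 1052.6 + 880.4 - 4992.7 = -6491.0
Services: -629.5 + 1428.9 + 517.9 - 462.9 = 854.4
Trade balance = -6491.0 + 854.4 = -5636.6
(Excluded from the trade balance — financial account: domestic pension funds' purchases of foreign equities 758.9, foreign purchases of equities on the domestic stock exchange 1202.8, acquisition of a foreign subsidiary by a resident firm (outward FDI) 1560.0; capital account: sale of embassy land to a foreign government 151.8, capital transfers received from emigrants 99.8, acquisition of foreign patents and trademarks (non-produced assets) 80.4; primary income: profits repatriated by foreign-owned firms operating domestically 352.5.)

-5636.6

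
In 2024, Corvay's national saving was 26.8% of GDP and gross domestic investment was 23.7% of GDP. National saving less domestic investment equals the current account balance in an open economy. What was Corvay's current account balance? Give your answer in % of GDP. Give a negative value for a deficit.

CA = S - I = 26.8 - 23.7 = 3.1

3.1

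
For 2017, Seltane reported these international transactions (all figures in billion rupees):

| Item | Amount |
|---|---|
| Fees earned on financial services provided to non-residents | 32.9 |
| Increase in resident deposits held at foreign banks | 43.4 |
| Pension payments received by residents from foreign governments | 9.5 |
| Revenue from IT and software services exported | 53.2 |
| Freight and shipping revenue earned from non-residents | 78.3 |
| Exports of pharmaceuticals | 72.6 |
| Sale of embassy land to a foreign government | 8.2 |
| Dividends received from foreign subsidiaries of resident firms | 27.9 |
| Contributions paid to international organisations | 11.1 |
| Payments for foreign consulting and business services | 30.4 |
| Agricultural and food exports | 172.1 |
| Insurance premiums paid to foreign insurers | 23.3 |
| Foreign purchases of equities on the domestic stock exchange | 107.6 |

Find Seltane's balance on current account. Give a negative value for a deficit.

381.7

Goods: 172.1 + 72.6 = 244.7
Services: -23.3 - 30.4 + 78.3 + 53.2 + 32.9 = 110.7
Primary income: 27.9
Secondary income: 9.5 - 11.1 = -1.6
Current account = 244.7 + 110.7 + 27.9 + (-1.6) = 381.7
(Excluded from the current account — financial account: increase in resident deposits held at foreign banks 43.4, foreign purchases of equities on the domestic stock exchange 107.6; capital account: sale of embassy land to a foreign government 8.2.)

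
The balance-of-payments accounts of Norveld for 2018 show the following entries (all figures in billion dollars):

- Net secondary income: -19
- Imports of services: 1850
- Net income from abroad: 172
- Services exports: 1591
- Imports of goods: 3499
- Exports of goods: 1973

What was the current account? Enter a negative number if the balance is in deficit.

Goods balance = 1973 - 3499 = -1526
Services balance = 1591 - 1850 = -259
Trade balance (goods + services) = -1526 + (-259) = -1785
Net primary income = 172
Net secondary income = -19
Current account = -1785 + 172 + (-19) = -1632

-1632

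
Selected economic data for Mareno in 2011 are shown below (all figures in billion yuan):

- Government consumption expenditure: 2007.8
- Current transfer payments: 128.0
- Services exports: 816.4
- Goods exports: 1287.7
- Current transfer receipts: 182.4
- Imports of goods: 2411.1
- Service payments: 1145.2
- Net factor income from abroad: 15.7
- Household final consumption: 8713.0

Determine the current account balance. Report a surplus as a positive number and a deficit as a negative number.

Goods balance = 1287.7 - 2411.1 = -1123.4
Services balance = 816.4 - 1145.2 = -328.8
Trade balance (goods + services) = -1123.4 + (-328.8) = -1452.2
Net primary income = 15.7
Net secondary income = 182.4 - 128.0 = 54.4
Current account = -1452.2 + 15.7 + 54.4 = -1382.1

-1382.1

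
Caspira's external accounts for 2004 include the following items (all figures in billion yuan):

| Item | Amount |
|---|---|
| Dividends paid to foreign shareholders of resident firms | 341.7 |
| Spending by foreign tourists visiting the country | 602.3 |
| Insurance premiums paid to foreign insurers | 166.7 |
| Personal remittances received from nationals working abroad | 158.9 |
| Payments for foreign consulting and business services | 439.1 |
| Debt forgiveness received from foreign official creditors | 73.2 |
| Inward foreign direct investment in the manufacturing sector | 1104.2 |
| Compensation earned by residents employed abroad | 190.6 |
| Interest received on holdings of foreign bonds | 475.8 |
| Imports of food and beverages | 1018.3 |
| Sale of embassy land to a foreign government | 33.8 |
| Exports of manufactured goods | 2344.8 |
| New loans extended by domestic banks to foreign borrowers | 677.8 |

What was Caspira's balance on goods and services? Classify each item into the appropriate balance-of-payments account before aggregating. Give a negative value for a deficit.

Goods: -1018.3 + 2344.8 = 1326.5
Services: 602.3 - 166.7 - 439.1 = -3.5
Trade balance = 1326.5 + (-3.5) = 1323.0
(Excluded from the trade balance — primary income: dividends paid to foreign shareholders of resident firms 341.7, compensation earned by residents employed abroad 190.6, interest received on holdings of foreign bonds 475.8; secondary income: personal remittances received from nationals working abroad 158.9; capital account: debt forgiveness received from foreign official creditors 73.2, sale of embassy land to a foreign government 33.8; financial account: inward foreign direct investment in the manufacturing sector 1104.2, new loans extended by domestic banks to foreign borrowers 677.8.)

1323.0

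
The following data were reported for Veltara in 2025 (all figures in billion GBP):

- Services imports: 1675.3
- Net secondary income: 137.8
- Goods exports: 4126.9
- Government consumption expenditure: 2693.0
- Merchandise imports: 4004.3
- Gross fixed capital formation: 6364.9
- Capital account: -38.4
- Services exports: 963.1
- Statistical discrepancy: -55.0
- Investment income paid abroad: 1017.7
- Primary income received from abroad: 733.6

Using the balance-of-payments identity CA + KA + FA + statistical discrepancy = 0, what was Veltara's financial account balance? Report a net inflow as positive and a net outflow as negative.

Goods balance = 4126.9 - 4004.3 = 122.6
Services balance = 963.1 - 1675.3 = -712.2
Trade balance (goods + services) = 122.6 + (-712.2) = -589.6
Net primary income = 733.6 - 1017.7 = -284.1
Net secondary income = 137.8
Current account = -589.6 + (-284.1) + 137.8 = -735.9
Financial account = -(-735.9 + (-38.4) + (-55.0)) = 829.3

829.3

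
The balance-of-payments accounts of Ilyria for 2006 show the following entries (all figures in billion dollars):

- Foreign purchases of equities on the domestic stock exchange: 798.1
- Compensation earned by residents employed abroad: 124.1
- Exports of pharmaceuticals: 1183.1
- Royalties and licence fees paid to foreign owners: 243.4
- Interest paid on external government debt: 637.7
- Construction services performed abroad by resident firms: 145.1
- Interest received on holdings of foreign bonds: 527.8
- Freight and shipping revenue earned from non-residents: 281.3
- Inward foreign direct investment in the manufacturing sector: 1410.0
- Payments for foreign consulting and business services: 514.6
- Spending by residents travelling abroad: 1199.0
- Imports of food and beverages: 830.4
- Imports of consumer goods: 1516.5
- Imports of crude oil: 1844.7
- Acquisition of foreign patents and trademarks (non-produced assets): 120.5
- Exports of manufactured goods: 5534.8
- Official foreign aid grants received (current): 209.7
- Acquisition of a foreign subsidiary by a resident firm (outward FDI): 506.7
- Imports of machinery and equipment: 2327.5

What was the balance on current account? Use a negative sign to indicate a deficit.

-1107.9

Goods: -2327.5 + 5534.8 + 1183.1 - 830.4 - 1844.7 - 1516.5 = 198.8
Services: -514.6 + 145.1 + 281.3 - 1199.0 - 243.4 = -1530.6
Primary income: 124.1 - 637.7 + 527.8 = 14.2
Secondary income: 209.7
Current account = 198.8 + (-1530.6) + 14.2 + 209.7 = -1107.9
(Excluded from the current account — financial account: foreign purchases of equities on the domestic stock exchange 798.1, inward foreign direct investment in the manufacturing sector 1410.0, acquisition of a foreign subsidiary by a resident firm (outward FDI) 506.7; capital account: acquisition of foreign patents and trademarks (non-produced assets) 120.5.)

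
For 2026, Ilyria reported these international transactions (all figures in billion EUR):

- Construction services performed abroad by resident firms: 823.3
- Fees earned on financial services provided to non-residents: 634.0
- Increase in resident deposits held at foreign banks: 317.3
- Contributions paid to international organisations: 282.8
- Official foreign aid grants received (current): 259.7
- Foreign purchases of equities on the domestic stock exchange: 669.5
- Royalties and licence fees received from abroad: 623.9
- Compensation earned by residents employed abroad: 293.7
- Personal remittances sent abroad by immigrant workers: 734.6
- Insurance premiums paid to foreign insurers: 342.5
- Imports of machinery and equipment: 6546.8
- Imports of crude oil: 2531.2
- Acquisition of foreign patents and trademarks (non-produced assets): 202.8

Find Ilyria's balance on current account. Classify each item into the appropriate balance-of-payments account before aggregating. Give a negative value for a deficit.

Goods: -6546.8 - 2531.2 = -9078.0
Services: 623.9 + 823.3 - 342.5 + 634.0 = 1738.7
Primary income: 293.7
Secondary income: -282.8 - 734.6 + 259.7 = -757.7
Current account = (-9078.0) + 1738.7 + 293.7 + (-757.7) = -7803.3
(Excluded from the current account — financial account: increase in resident deposits held at foreign banks 317.3, foreign purchases of equities on the domestic stock exchange 669.5; capital account: acquisition of foreign patents and trademarks (non-produced assets) 202.8.)

-7803.3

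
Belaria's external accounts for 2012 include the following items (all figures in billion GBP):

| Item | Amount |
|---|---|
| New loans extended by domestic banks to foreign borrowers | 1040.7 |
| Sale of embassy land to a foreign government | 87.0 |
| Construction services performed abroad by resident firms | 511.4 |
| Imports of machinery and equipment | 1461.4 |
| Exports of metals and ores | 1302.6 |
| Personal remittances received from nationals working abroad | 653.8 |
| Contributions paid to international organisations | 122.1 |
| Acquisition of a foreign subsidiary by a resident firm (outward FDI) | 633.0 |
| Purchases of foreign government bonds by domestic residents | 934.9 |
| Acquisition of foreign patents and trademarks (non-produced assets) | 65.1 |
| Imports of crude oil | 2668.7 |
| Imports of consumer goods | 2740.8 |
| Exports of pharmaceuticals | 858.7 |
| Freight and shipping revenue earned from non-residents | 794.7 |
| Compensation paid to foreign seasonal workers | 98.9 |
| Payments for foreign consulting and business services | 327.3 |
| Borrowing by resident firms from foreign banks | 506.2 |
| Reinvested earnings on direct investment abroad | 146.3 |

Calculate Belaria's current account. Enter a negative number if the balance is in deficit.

-3151.7

Goods: 858.7 + 1302.6 - 1461.4 - 2668.7 - 2740.8 = -4709.6
Services: 511.4 - 327.3 + 794.7 = 978.8
Primary income: -98.9 + 146.3 = 47.4
Secondary income: 653.8 - 122.1 = 531.7
Current account = (-4709.6) + 978.8 + 47.4 + 531.7 = -3151.7
(Excluded from the current account — financial account: new loans extended by domestic banks to foreign borrowers 1040.7, acquisition of a foreign subsidiary by a resident firm (outward FDI) 633.0, purchases of foreign government bonds by domestic residents 934.9, borrowing by resident firms from foreign banks 506.2; capital account: sale of embassy land to a foreign government 87.0, acquisition of foreign patents and trademarks (non-produced assets) 65.1.)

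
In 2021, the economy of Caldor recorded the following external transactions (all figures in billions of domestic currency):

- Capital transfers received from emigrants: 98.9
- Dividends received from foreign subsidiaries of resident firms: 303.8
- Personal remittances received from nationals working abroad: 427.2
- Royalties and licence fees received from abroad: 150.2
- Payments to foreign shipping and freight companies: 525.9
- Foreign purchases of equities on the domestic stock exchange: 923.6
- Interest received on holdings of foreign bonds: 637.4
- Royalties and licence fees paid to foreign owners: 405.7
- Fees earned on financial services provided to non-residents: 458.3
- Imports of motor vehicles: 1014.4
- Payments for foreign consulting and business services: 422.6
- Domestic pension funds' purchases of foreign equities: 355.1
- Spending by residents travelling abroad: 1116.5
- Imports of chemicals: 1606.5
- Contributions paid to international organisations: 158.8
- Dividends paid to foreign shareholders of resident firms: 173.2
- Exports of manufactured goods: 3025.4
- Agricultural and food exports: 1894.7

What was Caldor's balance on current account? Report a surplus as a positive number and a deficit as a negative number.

Goods: -1606.5 + 1894.7 + 3025.4 - 1014.4 = 2299.2
Services: -405.7 - 525.9 - 1116.5 + 150.2 - 422.6 + 458.3 = -1862.2
Primary income: 303.8 - 173.2 + 637.4 = 768.0
Secondary income: 427.2 - 158.8 = 268.4
Current account = 2299.2 + (-1862.2) + 768.0 + 268.4 = 1473.4
(Excluded from the current account — capital account: capital transfers received from emigrants 98.9; financial account: foreign purchases of equities on the domestic stock exchange 923.6, domestic pension funds' purchases of foreign equities 355.1.)

1473.4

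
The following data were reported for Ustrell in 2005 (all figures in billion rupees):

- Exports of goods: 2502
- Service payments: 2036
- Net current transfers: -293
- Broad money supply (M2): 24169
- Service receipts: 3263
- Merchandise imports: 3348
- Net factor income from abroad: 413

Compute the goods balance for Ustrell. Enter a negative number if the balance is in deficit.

-846

Goods balance = 2502 - 3348 = -846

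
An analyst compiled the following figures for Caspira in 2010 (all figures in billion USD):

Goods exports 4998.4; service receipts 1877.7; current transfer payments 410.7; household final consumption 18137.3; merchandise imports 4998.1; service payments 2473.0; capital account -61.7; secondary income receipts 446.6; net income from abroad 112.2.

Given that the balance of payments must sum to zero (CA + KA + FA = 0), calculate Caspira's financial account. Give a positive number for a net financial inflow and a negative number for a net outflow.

508.6

Goods balance = 4998.4 - 4998.1 = 0.3
Services balance = 1877.7 - 2473.0 = -595.3
Trade balance (goods + services) = 0.3 + (-595.3) = -595.0
Net primary income = 112.2
Net secondary income = 446.6 - 410.7 = 35.9
Current account = -595.0 + 112.2 + 35.9 = -446.9
Financial account = -(-446.9 + (-61.7)) = 508.6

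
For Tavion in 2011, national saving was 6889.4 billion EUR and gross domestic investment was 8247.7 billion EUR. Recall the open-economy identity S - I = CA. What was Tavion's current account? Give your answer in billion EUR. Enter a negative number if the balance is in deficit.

CA = S - I = 6889.4 - 8247.7 = -1358.3

-1358.3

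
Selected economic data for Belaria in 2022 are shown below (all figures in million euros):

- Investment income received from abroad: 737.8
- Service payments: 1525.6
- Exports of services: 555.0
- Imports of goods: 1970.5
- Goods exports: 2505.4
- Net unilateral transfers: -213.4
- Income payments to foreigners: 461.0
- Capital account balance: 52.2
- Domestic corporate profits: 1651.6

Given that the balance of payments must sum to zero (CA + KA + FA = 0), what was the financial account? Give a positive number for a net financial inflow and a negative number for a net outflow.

Goods balance = 2505.4 - 1970.5 = 534.9
Services balance = 555.0 - 1525.6 = -970.6
Trade balance (goods + services) = 534.9 + (-970.6) = -435.7
Net primary income = 737.8 - 461.0 = 276.8
Net secondary income = -213.4
Current account = -435.7 + 276.8 + (-213.4) = -372.3
Financial account = -(-372.3 + 52.2) = 320.1

320.1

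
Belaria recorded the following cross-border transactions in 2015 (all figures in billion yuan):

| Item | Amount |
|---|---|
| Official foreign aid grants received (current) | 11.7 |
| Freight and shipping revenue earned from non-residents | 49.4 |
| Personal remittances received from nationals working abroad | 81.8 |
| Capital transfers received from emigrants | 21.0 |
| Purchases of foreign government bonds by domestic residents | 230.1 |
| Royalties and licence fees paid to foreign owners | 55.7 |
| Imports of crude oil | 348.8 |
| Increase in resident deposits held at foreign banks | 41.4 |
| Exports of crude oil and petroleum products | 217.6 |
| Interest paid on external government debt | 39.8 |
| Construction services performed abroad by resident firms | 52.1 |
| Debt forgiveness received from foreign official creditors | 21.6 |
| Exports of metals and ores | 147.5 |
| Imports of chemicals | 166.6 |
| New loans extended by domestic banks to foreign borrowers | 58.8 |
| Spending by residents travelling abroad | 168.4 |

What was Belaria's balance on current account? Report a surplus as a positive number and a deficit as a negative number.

-219.2

Goods: -166.6 + 217.6 + 147.5 - 348.8 = -150.3
Services: -55.7 + 49.4 - 168.4 + 52.1 = -122.6
Primary income: -39.8
Secondary income: 11.7 + 81.8 = 93.5
Current account = (-150.3) + (-122.6) + (-39.8) + 93.5 = -219.2
(Excluded from the current account — capital account: capital transfers received from emigrants 21.0, debt forgiveness received from foreign official creditors 21.6; financial account: purchases of foreign government bonds by domestic residents 230.1, increase in resident deposits held at foreign banks 41.4, new loans extended by domestic banks to foreign borrowers 58.8.)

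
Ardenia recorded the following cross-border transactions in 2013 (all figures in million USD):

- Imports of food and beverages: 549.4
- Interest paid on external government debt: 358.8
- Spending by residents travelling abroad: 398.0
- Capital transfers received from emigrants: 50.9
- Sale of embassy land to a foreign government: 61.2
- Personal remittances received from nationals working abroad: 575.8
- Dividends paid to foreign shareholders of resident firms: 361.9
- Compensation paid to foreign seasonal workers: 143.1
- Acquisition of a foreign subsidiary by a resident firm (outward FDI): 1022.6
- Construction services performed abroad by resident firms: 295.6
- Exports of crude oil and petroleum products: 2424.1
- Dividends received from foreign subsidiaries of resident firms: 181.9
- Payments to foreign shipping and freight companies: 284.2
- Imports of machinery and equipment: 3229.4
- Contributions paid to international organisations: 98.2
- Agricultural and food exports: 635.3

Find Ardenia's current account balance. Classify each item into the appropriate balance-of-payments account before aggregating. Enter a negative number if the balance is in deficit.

Goods: 2424.1 - 549.4 + 635.3 - 3229.4 = -719.4
Services: -284.2 + 295.6 - 398.0 = -386.6
Primary income: -143.1 + 181.9 - 358.8 - 361.9 = -681.9
Secondary income: -98.2 + 575.8 = 477.6
Current account = (-719.4) + (-386.6) + (-681.9) + 477.6 = -1310.3
(Excluded from the current account — capital account: capital transfers received from emigrants 50.9, sale of embassy land to a foreign government 61.2; financial account: acquisition of a foreign subsidiary by a resident firm (outward FDI) 1022.6.)

-1310.3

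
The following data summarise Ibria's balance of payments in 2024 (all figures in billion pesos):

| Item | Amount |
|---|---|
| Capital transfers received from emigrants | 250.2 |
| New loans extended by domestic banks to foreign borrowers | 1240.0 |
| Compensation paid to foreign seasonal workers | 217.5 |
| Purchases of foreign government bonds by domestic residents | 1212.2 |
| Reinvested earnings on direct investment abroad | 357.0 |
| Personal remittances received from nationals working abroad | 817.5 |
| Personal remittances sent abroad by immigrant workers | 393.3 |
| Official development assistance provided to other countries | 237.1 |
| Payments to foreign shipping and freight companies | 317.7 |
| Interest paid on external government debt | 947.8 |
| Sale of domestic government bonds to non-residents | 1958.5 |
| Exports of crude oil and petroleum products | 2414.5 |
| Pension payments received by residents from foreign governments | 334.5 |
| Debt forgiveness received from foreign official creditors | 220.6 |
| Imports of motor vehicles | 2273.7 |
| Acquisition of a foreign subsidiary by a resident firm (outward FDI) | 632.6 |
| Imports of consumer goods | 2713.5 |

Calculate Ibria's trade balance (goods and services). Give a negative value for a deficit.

-2890.4

Goods: -2273.7 + 2414.5 - 2713.5 = -2572.7
Services: -317.7
Trade balance = -2572.7 + (-317.7) = -2890.4
(Excluded from the trade balance — capital account: capital transfers received from emigrants 250.2, debt forgiveness received from foreign official creditors 220.6; financial account: new loans extended by domestic banks to foreign borrowers 1240.0, purchases of foreign government bonds by domestic residents 1212.2, sale of domestic government bonds to non-residents 1958.5, acquisition of a foreign subsidiary by a resident firm (outward FDI) 632.6; primary income: compensation paid to foreign seasonal workers 217.5, reinvested earnings on direct investment abroad 357.0, interest paid on external government debt 947.8; secondary income: personal remittances received from nationals working abroad 817.5, personal remittances sent abroad by immigrant workers 393.3, official development assistance provided to other countries 237.1, pension payments received by residents from foreign governments 334.5.)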